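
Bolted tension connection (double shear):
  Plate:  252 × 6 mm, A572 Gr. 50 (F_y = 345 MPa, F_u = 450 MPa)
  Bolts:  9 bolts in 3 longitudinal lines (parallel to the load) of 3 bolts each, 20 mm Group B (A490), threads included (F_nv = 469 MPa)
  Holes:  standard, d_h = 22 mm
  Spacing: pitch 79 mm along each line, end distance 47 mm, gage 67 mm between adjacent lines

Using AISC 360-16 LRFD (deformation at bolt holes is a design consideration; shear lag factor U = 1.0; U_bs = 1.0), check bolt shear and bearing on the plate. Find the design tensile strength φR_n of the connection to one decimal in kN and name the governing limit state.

845.6 kN (bearing governs)

Bolt shear: A_b = π(20)²/4 = 314.16 mm². φR_n = 0.75 × 469 × 314.16 × 9 × 2 = 1989.1 kN.
Bearing (6 mm plate, F_u = 450 MPa): end bolts L_c = 47 − 22/2 = 36, R_n = min(1.2×36×6×450, 2.4×20×6×450) = 116.64 kN/bolt; interior L_c = 79 − 22 = 57, R_n = 129.6 kN/bolt. φR_n = 0.75 × (3×116.64 + 6×129.6) = 845.6 kN.
Governing: min(1989.1, 845.6) = 845.6 kN → bearing.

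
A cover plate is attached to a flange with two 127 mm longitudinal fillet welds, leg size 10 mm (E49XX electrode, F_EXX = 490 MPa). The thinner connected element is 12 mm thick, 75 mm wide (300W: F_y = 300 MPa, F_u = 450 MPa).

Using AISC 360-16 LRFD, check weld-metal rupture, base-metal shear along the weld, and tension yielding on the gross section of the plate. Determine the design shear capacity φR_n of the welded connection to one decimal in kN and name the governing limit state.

243.0 kN (gross-section yield governs)

Weld metal: throat = 0.707×10 = 7.07 mm, L = 2×127 = 254 mm. φR_n = 0.75 × 0.6 × 490 × 7.07 × 254 = 396.0 kN.
Base metal shear (12 mm plate): yield φR_n = 1.0×0.6×300×12×254 = 548.6 kN; rupture φR_n = 0.75×0.6×450×12×254 = 617.2 kN; take 548.6 kN (yield).
Tension yield (gross): A_g = 75×12 = 900 mm². φR_n = 0.90 × 300 × 900 = 243.0 kN.
Governing: min(396.0, 548.6, 243.0) = 243.0 kN → gross-section yield.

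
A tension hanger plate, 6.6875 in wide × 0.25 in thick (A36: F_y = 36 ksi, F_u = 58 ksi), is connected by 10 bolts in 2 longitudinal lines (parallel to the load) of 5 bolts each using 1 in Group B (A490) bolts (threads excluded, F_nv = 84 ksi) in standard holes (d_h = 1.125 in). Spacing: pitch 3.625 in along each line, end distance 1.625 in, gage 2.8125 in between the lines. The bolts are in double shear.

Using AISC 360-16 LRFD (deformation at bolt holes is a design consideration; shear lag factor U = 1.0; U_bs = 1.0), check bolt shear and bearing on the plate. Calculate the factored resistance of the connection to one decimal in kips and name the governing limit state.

Bolt shear: A_b = π(1)²/4 = 0.7854 in². φR_n = 0.75 × 84 × 0.7854 × 10 × 2 = 989.6 kips.
Bearing (0.25 in plate, F_u = 58 ksi): end bolts L_c = 1.625 − 1.125/2 = 1.0625, R_n = min(1.2×1.0625×0.25×58, 2.4×1×0.25×58) = 18.488 kips/bolt; interior L_c = 3.625 − 1.125 = 2.5, R_n = 34.8 kips/bolt. φR_n = 0.75 × (2×18.488 + 8×34.8) = 236.5 kips.
Governing: min(989.6, 236.5) = 236.5 kips → bearing.

236.5 kips (bearing governs)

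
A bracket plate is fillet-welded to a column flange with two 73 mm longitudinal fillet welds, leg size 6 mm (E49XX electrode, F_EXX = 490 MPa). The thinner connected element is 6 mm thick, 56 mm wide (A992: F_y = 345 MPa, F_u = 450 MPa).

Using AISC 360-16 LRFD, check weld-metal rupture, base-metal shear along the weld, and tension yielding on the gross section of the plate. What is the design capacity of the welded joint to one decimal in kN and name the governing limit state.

104.3 kN (gross-section yield governs)

Weld metal: throat = 0.707×6 = 4.242 mm, L = 2×73 = 146 mm. φR_n = 0.75 × 0.6 × 490 × 4.242 × 146 = 136.6 kN.
Base metal shear (6 mm plate): yield φR_n = 1.0×0.6×345×6×146 = 181.3 kN; rupture φR_n = 0.75×0.6×450×6×146 = 177.4 kN; take 177.4 kN (rupture).
Tension yield (gross): A_g = 56×6 = 336 mm². φR_n = 0.90 × 345 × 336 = 104.3 kN.
Governing: min(136.6, 177.4, 104.3) = 104.3 kN → gross-section yield.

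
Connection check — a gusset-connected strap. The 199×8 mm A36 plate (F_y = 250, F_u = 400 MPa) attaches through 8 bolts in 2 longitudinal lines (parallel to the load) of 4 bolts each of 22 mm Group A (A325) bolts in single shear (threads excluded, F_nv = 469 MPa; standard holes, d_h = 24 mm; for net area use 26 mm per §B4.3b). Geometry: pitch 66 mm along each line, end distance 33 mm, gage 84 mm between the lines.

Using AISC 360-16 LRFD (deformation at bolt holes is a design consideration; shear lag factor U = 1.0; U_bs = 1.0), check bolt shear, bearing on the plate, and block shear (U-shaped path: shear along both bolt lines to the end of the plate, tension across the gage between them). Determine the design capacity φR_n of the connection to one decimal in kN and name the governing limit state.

Bolt shear: A_b = π(22)²/4 = 380.13 mm². φR_n = 0.75 × 469 × 380.13 × 8 × 1 = 1069.7 kN.
Bearing (8 mm plate, F_u = 400 MPa): end bolts L_c = 33 − 24/2 = 21, R_n = min(1.2×21×8×400, 2.4×22×8×400) = 80.64 kN/bolt; interior L_c = 66 − 24 = 42, R_n = 161.28 kN/bolt. φR_n = 0.75 × (2×80.64 + 6×161.28) = 846.7 kN.
Block shear: shear path 2×[33+3×66] = 2×231 mm, A_gv = 3696, A_nv = 2×(231 − 3.5×26)×8 = 2240 mm²; tension across gage: (84 − 1×26)×8 = 464 mm². R_n = min(0.6×400×2240, 0.6×250×3696) + 1.0×400×464 = min(537.6, 554.4) + 185.6 = 723.2 kN. φR_n = 0.75 × 723.2 = 542.4 kN.
Governing: min(1069.7, 846.7, 542.4) = 542.4 kN → block shear.

542.4 kN (block shear governs)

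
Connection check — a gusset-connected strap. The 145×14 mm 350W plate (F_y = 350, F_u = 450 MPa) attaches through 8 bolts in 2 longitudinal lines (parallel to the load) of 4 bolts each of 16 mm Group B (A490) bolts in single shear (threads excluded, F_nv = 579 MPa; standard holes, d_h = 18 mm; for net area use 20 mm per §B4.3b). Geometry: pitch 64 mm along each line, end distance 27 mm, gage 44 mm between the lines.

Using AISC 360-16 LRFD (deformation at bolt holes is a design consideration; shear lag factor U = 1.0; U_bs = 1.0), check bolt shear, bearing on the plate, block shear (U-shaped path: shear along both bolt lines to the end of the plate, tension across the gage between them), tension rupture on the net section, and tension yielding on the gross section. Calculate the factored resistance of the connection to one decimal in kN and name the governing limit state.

Bolt shear: A_b = π(16)²/4 = 201.06 mm². φR_n = 0.75 × 579 × 201.06 × 8 × 1 = 698.5 kN.
Bearing (14 mm plate, F_u = 450 MPa): end bolts L_c = 27 − 18/2 = 18, R_n = min(1.2×18×14×450, 2.4×16×14×450) = 136.08 kN/bolt; interior L_c = 64 − 18 = 46, R_n = 241.92 kN/bolt. φR_n = 0.75 × (2×136.08 + 6×241.92) = 1292.8 kN.
Block shear: shear path 2×[27+3×64] = 2×219 mm, A_gv = 6132, A_nv = 2×(219 − 3.5×20)×14 = 4172 mm²; tension across gage: (44 − 1×20)×14 = 336 mm². R_n = min(0.6×450×4172, 0.6×350×6132) + 1.0×450×336 = min(1126.4, 1287.7) + 151.2 = 1277.6 kN. φR_n = 0.75 × 1277.6 = 958.2 kN.
Tension rupture (net): A_n = (145 − 2×20)×14 = 1470 mm² (U = 1.0, A_e = A_n). φR_n = 0.75 × 450 × 1470 = 496.1 kN.
Tension yield (gross): A_g = 145×14 = 2030 mm². φR_n = 0.90 × 350 × 2030 = 639.5 kN.
Governing: min(698.5, 1292.8, 958.2, 496.1, 639.5) = 496.1 kN → net-section rupture.

496.1 kN (net-section rupture governs)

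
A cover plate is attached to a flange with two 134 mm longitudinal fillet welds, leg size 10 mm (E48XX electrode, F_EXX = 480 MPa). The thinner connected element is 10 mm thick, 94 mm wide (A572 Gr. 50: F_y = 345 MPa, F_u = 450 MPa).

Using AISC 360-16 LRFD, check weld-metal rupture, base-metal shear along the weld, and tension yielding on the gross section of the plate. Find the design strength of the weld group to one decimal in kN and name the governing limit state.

Weld metal: throat = 0.707×10 = 7.07 mm, L = 2×134 = 268 mm. φR_n = 0.75 × 0.6 × 480 × 7.07 × 268 = 409.3 kN.
Base metal shear (10 mm plate): yield φR_n = 1.0×0.6×345×10×268 = 554.8 kN; rupture φR_n = 0.75×0.6×450×10×268 = 542.7 kN; take 542.7 kN (rupture).
Tension yield (gross): A_g = 94×10 = 940 mm². φR_n = 0.90 × 345 × 940 = 291.9 kN.
Governing: min(409.3, 542.7, 291.9) = 291.9 kN → gross-section yield.

291.9 kN (gross-section yield governs)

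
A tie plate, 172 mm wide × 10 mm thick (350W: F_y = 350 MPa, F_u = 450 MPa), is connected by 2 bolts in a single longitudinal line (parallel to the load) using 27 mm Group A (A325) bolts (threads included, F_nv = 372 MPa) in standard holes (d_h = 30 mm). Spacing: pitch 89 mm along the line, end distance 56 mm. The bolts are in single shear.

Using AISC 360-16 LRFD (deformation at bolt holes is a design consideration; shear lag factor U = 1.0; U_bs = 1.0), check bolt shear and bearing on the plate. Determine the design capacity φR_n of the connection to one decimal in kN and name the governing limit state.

319.5 kN (bolt shear governs)

Bolt shear: A_b = π(27)²/4 = 572.56 mm². φR_n = 0.75 × 372 × 572.56 × 2 × 1 = 319.5 kN.
Bearing (10 mm plate, F_u = 450 MPa): end bolts L_c = 56 − 30/2 = 41, R_n = min(1.2×41×10×450, 2.4×27×10×450) = 221.4 kN/bolt; interior L_c = 89 − 30 = 59, R_n = 291.6 kN/bolt. φR_n = 0.75 × (1×221.4 + 1×291.6) = 384.8 kN.
Governing: min(319.5, 384.8) = 319.5 kN → bolt shear.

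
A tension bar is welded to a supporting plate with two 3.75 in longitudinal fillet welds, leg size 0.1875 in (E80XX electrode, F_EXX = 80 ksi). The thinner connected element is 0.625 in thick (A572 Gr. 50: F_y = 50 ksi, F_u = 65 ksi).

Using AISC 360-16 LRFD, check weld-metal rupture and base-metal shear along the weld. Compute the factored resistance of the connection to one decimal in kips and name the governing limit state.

Weld metal: throat = 0.707×0.1875 = 0.13256 in, L = 2×3.75 = 7.5 in. φR_n = 0.75 × 0.6 × 80 × 0.13256 × 7.5 = 35.8 kips.
Base metal shear (0.625 in plate): yield φR_n = 1.0×0.6×50×0.625×7.5 = 140.6 kips; rupture φR_n = 0.75×0.6×65×0.625×7.5 = 137.1 kips; take 137.1 kips (rupture).
Governing: min(35.8, 137.1) = 35.8 kips → weld metal.

35.8 kips (weld metal governs)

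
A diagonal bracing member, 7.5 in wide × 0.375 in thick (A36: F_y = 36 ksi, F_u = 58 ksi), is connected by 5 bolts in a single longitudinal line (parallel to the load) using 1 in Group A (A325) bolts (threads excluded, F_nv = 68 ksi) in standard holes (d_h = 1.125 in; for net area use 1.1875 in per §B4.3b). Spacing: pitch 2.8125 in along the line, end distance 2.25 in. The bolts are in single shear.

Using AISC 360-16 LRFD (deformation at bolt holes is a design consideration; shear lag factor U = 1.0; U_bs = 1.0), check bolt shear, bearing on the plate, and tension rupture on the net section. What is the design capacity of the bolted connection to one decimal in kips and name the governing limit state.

103.0 kips (net-section rupture governs)

Bolt shear: A_b = π(1)²/4 = 0.7854 in². φR_n = 0.75 × 68 × 0.7854 × 5 × 1 = 200.3 kips.
Bearing (0.375 in plate, F_u = 58 ksi): end bolts L_c = 2.25 − 1.125/2 = 1.6875, R_n = min(1.2×1.6875×0.375×58, 2.4×1×0.375×58) = 44.044 kips/bolt; interior L_c = 2.8125 − 1.125 = 1.6875, R_n = 44.044 kips/bolt. φR_n = 0.75 × (1×44.044 + 4×44.044) = 165.2 kips.
Tension rupture (net): A_n = (7.5 − 1×1.1875)×0.375 = 2.3672 in² (U = 1.0, A_e = A_n). φR_n = 0.75 × 58 × 2.3672 = 103.0 kips.
Governing: min(200.3, 165.2, 103.0) = 103.0 kips → net-section rupture.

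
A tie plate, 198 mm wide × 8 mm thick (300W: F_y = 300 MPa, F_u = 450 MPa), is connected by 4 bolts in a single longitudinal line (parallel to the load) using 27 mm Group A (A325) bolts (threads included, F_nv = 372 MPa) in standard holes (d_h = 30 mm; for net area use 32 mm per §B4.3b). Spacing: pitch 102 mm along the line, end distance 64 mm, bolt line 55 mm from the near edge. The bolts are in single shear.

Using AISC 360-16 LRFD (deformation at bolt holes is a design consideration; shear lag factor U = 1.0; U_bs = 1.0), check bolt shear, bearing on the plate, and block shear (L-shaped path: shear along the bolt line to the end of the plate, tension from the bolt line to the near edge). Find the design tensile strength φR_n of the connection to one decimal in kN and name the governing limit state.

Bolt shear: A_b = π(27)²/4 = 572.56 mm². φR_n = 0.75 × 372 × 572.56 × 4 × 1 = 639.0 kN.
Bearing (8 mm plate, F_u = 450 MPa): end bolts L_c = 64 − 30/2 = 49, R_n = min(1.2×49×8×450, 2.4×27×8×450) = 211.68 kN/bolt; interior L_c = 102 − 30 = 72, R_n = 233.28 kN/bolt. φR_n = 0.75 × (1×211.68 + 3×233.28) = 683.6 kN.
Block shear: shear path 1×[64+3×102] = 1×370 mm, A_gv = 2960, A_nv = 1×(370 − 3.5×32)×8 = 2064 mm²; tension to near edge: (55 − 0.5×32)×8 = 312 mm². R_n = min(0.6×450×2064, 0.6×300×2960) + 1.0×450×312 = min(557.28, 532.8) + 140.4 = 673.2 kN. φR_n = 0.75 × 673.2 = 504.9 kN.
Governing: min(639.0, 683.6, 504.9) = 504.9 kN → block shear.

504.9 kN (block shear governs)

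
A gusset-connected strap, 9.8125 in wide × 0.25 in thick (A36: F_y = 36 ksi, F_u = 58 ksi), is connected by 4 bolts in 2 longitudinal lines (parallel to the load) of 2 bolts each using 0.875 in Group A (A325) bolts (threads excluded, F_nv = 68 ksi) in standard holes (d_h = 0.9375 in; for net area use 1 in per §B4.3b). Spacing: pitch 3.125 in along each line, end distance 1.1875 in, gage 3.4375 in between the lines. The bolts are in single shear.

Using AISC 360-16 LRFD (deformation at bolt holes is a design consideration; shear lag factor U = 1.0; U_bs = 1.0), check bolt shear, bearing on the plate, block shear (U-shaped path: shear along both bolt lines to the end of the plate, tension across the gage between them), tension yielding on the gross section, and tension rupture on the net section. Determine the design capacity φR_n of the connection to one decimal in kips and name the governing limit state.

Bolt shear: A_b = π(0.875)²/4 = 0.60132 in². φR_n = 0.75 × 68 × 0.60132 × 4 × 1 = 122.7 kips.
Bearing (0.25 in plate, F_u = 58 ksi): end bolts L_c = 1.1875 − 0.9375/2 = 0.71875, R_n = min(1.2×0.71875×0.25×58, 2.4×0.875×0.25×58) = 12.506 kips/bolt; interior L_c = 3.125 − 0.9375 = 2.1875, R_n = 30.45 kips/bolt. φR_n = 0.75 × (2×12.506 + 2×30.45) = 64.4 kips.
Block shear: shear path 2×[1.1875+1×3.125] = 2×4.3125 in, A_gv = 2.1563, A_nv = 2×(4.3125 − 1.5×1)×0.25 = 1.4063 in²; tension across gage: (3.4375 − 1×1)×0.25 = 0.60938 in². R_n = min(0.6×58×1.4063, 0.6×36×2.1563) + 1.0×58×0.60938 = min(48.939, 46.576) + 35.344 = 81.92 kips. φR_n = 0.75 × 81.92 = 61.4 kips.
Tension yield (gross): A_g = 9.8125×0.25 = 2.4531 in². φR_n = 0.90 × 36 × 2.4531 = 79.5 kips.
Tension rupture (net): A_n = (9.8125 − 2×1)×0.25 = 1.9531 in² (U = 1.0, A_e = A_n). φR_n = 0.75 × 58 × 1.9531 = 85.0 kips.
Governing: min(122.7, 64.4, 61.4, 79.5, 85.0) = 61.4 kips → block shear.

61.4 kips (block shear governs)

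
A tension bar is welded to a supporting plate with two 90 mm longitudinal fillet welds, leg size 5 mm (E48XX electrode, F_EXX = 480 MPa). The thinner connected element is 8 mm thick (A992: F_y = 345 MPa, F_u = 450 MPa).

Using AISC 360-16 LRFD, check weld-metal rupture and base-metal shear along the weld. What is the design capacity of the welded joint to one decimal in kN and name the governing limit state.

137.4 kN (weld metal governs)

Weld metal: throat = 0.707×5 = 3.535 mm, L = 2×90 = 180 mm. φR_n = 0.75 × 0.6 × 480 × 3.535 × 180 = 137.4 kN.
Base metal shear (8 mm plate): yield φR_n = 1.0×0.6×345×8×180 = 298.1 kN; rupture φR_n = 0.75×0.6×450×8×180 = 291.6 kN; take 291.6 kN (rupture).
Governing: min(137.4, 291.6) = 137.4 kN → weld metal.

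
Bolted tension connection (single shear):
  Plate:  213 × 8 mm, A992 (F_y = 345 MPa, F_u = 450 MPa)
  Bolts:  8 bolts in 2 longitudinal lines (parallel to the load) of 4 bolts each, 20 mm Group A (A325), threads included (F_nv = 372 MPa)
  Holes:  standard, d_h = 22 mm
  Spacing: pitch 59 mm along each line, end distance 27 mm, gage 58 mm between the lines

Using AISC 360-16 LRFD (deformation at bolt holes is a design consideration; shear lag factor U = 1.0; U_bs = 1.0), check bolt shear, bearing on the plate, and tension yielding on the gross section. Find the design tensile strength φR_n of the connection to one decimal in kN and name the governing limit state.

Bolt shear: A_b = π(20)²/4 = 314.16 mm². φR_n = 0.75 × 372 × 314.16 × 8 × 1 = 701.2 kN.
Bearing (8 mm plate, F_u = 450 MPa): end bolts L_c = 27 − 22/2 = 16, R_n = min(1.2×16×8×450, 2.4×20×8×450) = 69.12 kN/bolt; interior L_c = 59 − 22 = 37, R_n = 159.84 kN/bolt. φR_n = 0.75 × (2×69.12 + 6×159.84) = 823.0 kN.
Tension yield (gross): A_g = 213×8 = 1704 mm². φR_n = 0.90 × 345 × 1704 = 529.1 kN.
Governing: min(701.2, 823.0, 529.1) = 529.1 kN → gross-section yield.

529.1 kN (gross-section yield governs)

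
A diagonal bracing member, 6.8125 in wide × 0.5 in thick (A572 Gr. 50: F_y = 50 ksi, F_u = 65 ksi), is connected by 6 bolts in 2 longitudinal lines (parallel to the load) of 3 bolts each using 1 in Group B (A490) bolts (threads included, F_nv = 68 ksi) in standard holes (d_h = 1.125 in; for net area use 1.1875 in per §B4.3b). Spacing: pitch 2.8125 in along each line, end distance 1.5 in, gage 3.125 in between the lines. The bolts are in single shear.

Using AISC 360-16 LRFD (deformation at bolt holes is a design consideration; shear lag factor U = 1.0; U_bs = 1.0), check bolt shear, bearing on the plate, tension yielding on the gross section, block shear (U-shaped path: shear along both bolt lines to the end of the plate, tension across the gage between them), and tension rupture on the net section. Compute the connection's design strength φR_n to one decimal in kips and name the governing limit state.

Bolt shear: A_b = π(1)²/4 = 0.7854 in². φR_n = 0.75 × 68 × 0.7854 × 6 × 1 = 240.3 kips.
Bearing (0.5 in plate, F_u = 65 ksi): end bolts L_c = 1.5 − 1.125/2 = 0.9375, R_n = min(1.2×0.9375×0.5×65, 2.4×1×0.5×65) = 36.563 kips/bolt; interior L_c = 2.8125 − 1.125 = 1.6875, R_n = 65.813 kips/bolt. φR_n = 0.75 × (2×36.563 + 4×65.813) = 252.3 kips.
Tension yield (gross): A_g = 6.8125×0.5 = 3.4063 in². φR_n = 0.90 × 50 × 3.4063 = 153.3 kips.
Block shear: shear path 2×[1.5+2×2.8125] = 2×7.125 in, A_gv = 7.125, A_nv = 2×(7.125 − 2.5×1.1875)×0.5 = 4.1563 in²; tension across gage: (3.125 − 1×1.1875)×0.5 = 0.96875 in². R_n = min(0.6×65×4.1563, 0.6×50×7.125) + 1.0×65×0.96875 = min(162.1, 213.75) + 62.969 = 225.07 kips. φR_n = 0.75 × 225.07 = 168.8 kips.
Tension rupture (net): A_n = (6.8125 − 2×1.1875)×0.5 = 2.2188 in² (U = 1.0, A_e = A_n). φR_n = 0.75 × 65 × 2.2188 = 108.2 kips.
Governing: min(240.3, 252.3, 153.3, 168.8, 108.2) = 108.2 kips → net-section rupture.

108.2 kips (net-section rupture governs)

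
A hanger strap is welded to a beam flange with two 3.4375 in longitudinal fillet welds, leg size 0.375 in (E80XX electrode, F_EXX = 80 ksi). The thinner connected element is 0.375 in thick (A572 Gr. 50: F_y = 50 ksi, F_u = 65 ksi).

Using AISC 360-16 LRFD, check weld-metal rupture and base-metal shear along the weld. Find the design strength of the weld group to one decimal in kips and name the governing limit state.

65.6 kips (weld metal governs)

Weld metal: throat = 0.707×0.375 = 0.26513 in, L = 2×3.4375 = 6.875 in. φR_n = 0.75 × 0.6 × 80 × 0.26513 × 6.875 = 65.6 kips.
Base metal shear (0.375 in plate): yield φR_n = 1.0×0.6×50×0.375×6.875 = 77.3 kips; rupture φR_n = 0.75×0.6×65×0.375×6.875 = 75.4 kips; take 75.4 kips (rupture).
Governing: min(65.6, 75.4) = 65.6 kips → weld metal.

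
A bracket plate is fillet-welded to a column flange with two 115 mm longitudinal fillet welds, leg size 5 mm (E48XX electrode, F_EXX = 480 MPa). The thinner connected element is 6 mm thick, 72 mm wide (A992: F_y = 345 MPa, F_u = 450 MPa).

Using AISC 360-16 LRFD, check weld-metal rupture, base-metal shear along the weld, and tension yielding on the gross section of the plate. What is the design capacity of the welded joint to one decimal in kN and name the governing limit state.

Weld metal: throat = 0.707×5 = 3.535 mm, L = 2×115 = 230 mm. φR_n = 0.75 × 0.6 × 480 × 3.535 × 230 = 175.6 kN.
Base metal shear (6 mm plate): yield φR_n = 1.0×0.6×345×6×230 = 285.7 kN; rupture φR_n = 0.75×0.6×450×6×230 = 279.5 kN; take 279.5 kN (rupture).
Tension yield (gross): A_g = 72×6 = 432 mm². φR_n = 0.90 × 345 × 432 = 134.1 kN.
Governing: min(175.6, 279.5, 134.1) = 134.1 kN → gross-section yield.

134.1 kN (gross-section yield governs)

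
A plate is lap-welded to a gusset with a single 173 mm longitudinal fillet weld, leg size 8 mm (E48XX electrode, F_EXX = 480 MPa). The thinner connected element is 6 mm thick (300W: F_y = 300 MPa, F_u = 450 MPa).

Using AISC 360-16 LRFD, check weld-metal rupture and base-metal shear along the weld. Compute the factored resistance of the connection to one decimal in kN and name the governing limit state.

186.8 kN (base-metal shear governs)

Weld metal: throat = 0.707×8 = 5.656 mm, L = 173 mm. φR_n = 0.75 × 0.6 × 480 × 5.656 × 173 = 211.4 kN.
Base metal shear (6 mm plate): yield φR_n = 1.0×0.6×300×6×173 = 186.8 kN; rupture φR_n = 0.75×0.6×450×6×173 = 210.2 kN; take 186.8 kN (yield).
Governing: min(211.4, 186.8) = 186.8 kN → base-metal shear.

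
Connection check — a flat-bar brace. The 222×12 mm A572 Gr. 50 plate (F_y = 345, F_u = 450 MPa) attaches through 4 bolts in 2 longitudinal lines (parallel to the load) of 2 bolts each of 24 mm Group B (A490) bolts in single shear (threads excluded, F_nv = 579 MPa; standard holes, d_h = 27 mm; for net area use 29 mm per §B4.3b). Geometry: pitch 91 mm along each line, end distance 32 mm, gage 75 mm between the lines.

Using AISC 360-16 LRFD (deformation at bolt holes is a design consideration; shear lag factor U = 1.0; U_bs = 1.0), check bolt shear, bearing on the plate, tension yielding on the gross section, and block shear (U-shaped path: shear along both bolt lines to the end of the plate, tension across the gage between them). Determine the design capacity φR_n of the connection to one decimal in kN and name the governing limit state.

Bolt shear: A_b = π(24)²/4 = 452.39 mm². φR_n = 0.75 × 579 × 452.39 × 4 × 1 = 785.8 kN.
Bearing (12 mm plate, F_u = 450 MPa): end bolts L_c = 32 − 27/2 = 18.5, R_n = min(1.2×18.5×12×450, 2.4×24×12×450) = 119.88 kN/bolt; interior L_c = 91 − 27 = 64, R_n = 311.04 kN/bolt. φR_n = 0.75 × (2×119.88 + 2×311.04) = 646.4 kN.
Tension yield (gross): A_g = 222×12 = 2664 mm². φR_n = 0.90 × 345 × 2664 = 827.2 kN.
Block shear: shear path 2×[32+1×91] = 2×123 mm, A_gv = 2952, A_nv = 2×(123 − 1.5×29)×12 = 1908 mm²; tension across gage: (75 − 1×29)×12 = 552 mm². R_n = min(0.6×450×1908, 0.6×345×2952) + 1.0×450×552 = min(515.16, 611.06) + 248.4 = 763.56 kN. φR_n = 0.75 × 763.56 = 572.7 kN.
Governing: min(785.8, 646.4, 827.2, 572.7) = 572.7 kN → block shear.

572.7 kN (block shear governs)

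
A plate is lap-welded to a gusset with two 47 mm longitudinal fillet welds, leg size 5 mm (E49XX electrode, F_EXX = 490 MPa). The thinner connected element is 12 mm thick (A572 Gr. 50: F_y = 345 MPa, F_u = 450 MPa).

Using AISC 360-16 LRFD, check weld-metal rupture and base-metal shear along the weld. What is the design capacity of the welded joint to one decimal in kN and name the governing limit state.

73.3 kN (weld metal governs)

Weld metal: throat = 0.707×5 = 3.535 mm, L = 2×47 = 94 mm. φR_n = 0.75 × 0.6 × 490 × 3.535 × 94 = 73.3 kN.
Base metal shear (12 mm plate): yield φR_n = 1.0×0.6×345×12×94 = 233.5 kN; rupture φR_n = 0.75×0.6×450×12×94 = 228.4 kN; take 228.4 kN (rupture).
Governing: min(73.3, 228.4) = 73.3 kN → weld metal.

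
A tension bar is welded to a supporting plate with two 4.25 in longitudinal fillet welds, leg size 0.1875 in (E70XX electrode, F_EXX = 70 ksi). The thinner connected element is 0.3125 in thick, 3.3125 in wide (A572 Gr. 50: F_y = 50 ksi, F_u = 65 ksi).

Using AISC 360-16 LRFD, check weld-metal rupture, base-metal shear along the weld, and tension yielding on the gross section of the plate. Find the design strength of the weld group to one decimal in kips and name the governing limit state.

35.5 kips (weld metal governs)

Weld metal: throat = 0.707×0.1875 = 0.13256 in, L = 2×4.25 = 8.5 in. φR_n = 0.75 × 0.6 × 70 × 0.13256 × 8.5 = 35.5 kips.
Base metal shear (0.3125 in plate): yield φR_n = 1.0×0.6×50×0.3125×8.5 = 79.7 kips; rupture φR_n = 0.75×0.6×65×0.3125×8.5 = 77.7 kips; take 77.7 kips (rupture).
Tension yield (gross): A_g = 3.3125×0.3125 = 1.0352 in². φR_n = 0.90 × 50 × 1.0352 = 46.6 kips.
Governing: min(35.5, 77.7, 46.6) = 35.5 kips → weld metal.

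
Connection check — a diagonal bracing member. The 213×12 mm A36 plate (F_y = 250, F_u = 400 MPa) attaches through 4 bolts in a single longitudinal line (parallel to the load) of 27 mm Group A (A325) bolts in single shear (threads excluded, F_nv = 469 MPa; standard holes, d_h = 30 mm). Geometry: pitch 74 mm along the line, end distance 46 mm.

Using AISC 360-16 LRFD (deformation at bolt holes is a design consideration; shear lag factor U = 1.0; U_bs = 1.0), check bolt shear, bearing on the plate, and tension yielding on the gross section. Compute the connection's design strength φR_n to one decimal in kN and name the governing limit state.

Bolt shear: A_b = π(27)²/4 = 572.56 mm². φR_n = 0.75 × 469 × 572.56 × 4 × 1 = 805.6 kN.
Bearing (12 mm plate, F_u = 400 MPa): end bolts L_c = 46 − 30/2 = 31, R_n = min(1.2×31×12×400, 2.4×27×12×400) = 178.56 kN/bolt; interior L_c = 74 − 30 = 44, R_n = 253.44 kN/bolt. φR_n = 0.75 × (1×178.56 + 3×253.44) = 704.2 kN.
Tension yield (gross): A_g = 213×12 = 2556 mm². φR_n = 0.90 × 250 × 2556 = 575.1 kN.
Governing: min(805.6, 704.2, 575.1) = 575.1 kN → gross-section yield.

575.1 kN (gross-section yield governs)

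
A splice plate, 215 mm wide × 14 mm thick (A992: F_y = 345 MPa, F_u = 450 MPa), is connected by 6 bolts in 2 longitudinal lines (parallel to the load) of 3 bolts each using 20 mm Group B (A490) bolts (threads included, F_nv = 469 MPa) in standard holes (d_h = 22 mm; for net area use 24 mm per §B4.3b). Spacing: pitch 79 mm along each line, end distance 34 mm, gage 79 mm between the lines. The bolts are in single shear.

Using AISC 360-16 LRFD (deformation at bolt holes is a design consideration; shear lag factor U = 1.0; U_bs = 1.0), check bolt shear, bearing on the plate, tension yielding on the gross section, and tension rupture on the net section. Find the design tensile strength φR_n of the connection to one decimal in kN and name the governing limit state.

663.0 kN (bolt shear governs)

Bolt shear: A_b = π(20)²/4 = 314.16 mm². φR_n = 0.75 × 469 × 314.16 × 6 × 1 = 663.0 kN.
Bearing (14 mm plate, F_u = 450 MPa): end bolts L_c = 34 − 22/2 = 23, R_n = min(1.2×23×14×450, 2.4×20×14×450) = 173.88 kN/bolt; interior L_c = 79 − 22 = 57, R_n = 302.4 kN/bolt. φR_n = 0.75 × (2×173.88 + 4×302.4) = 1168.0 kN.
Tension yield (gross): A_g = 215×14 = 3010 mm². φR_n = 0.90 × 345 × 3010 = 934.6 kN.
Tension rupture (net): A_n = (215 − 2×24)×14 = 2338 mm² (U = 1.0, A_e = A_n). φR_n = 0.75 × 450 × 2338 = 789.1 kN.
Governing: min(663.0, 1168.0, 934.6, 789.1) = 663.0 kN → bolt shear.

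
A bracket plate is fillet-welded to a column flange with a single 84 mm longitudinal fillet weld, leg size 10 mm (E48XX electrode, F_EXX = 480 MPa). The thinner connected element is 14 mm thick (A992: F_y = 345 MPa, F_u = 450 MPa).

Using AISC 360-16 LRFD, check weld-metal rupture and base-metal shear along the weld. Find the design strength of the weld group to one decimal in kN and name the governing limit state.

128.3 kN (weld metal governs)

Weld metal: throat = 0.707×10 = 7.07 mm, L = 84 mm. φR_n = 0.75 × 0.6 × 480 × 7.07 × 84 = 128.3 kN.
Base metal shear (14 mm plate): yield φR_n = 1.0×0.6×345×14×84 = 243.4 kN; rupture φR_n = 0.75×0.6×450×14×84 = 238.1 kN; take 238.1 kN (rupture).
Governing: min(128.3, 238.1) = 128.3 kN → weld metal.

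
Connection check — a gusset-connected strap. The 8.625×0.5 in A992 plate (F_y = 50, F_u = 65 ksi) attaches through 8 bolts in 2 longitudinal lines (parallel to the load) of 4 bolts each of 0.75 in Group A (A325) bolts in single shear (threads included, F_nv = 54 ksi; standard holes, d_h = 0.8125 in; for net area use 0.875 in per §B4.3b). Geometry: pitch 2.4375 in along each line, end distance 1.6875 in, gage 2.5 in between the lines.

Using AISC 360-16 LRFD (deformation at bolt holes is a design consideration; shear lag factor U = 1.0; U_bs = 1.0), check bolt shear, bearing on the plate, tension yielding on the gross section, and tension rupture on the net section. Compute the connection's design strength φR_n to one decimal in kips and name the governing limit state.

Bolt shear: A_b = π(0.75)²/4 = 0.44179 in². φR_n = 0.75 × 54 × 0.44179 × 8 × 1 = 143.1 kips.
Bearing (0.5 in plate, F_u = 65 ksi): end bolts L_c = 1.6875 − 0.8125/2 = 1.28125, R_n = min(1.2×1.28125×0.5×65, 2.4×0.75×0.5×65) = 49.969 kips/bolt; interior L_c = 2.4375 − 0.8125 = 1.625, R_n = 58.5 kips/bolt. φR_n = 0.75 × (2×49.969 + 6×58.5) = 338.2 kips.
Tension yield (gross): A_g = 8.625×0.5 = 4.3125 in². φR_n = 0.90 × 50 × 4.3125 = 194.1 kips.
Tension rupture (net): A_n = (8.625 − 2×0.875)×0.5 = 3.4375 in² (U = 1.0, A_e = A_n). φR_n = 0.75 × 65 × 3.4375 = 167.6 kips.
Governing: min(143.1, 338.2, 194.1, 167.6) = 143.1 kips → bolt shear.

143.1 kips (bolt shear governs)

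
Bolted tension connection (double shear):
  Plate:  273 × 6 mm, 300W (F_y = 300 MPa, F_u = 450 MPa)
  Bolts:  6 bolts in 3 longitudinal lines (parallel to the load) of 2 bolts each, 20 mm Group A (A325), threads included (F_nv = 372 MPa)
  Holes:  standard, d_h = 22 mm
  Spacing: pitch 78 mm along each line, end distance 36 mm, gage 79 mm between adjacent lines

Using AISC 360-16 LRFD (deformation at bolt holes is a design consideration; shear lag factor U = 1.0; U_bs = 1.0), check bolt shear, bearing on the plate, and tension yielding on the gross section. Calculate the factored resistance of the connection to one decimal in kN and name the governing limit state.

442.3 kN (gross-section yield governs)

Bolt shear: A_b = π(20)²/4 = 314.16 mm². φR_n = 0.75 × 372 × 314.16 × 6 × 2 = 1051.8 kN.
Bearing (6 mm plate, F_u = 450 MPa): end bolts L_c = 36 − 22/2 = 25, R_n = min(1.2×25×6×450, 2.4×20×6×450) = 81 kN/bolt; interior L_c = 78 − 22 = 56, R_n = 129.6 kN/bolt. φR_n = 0.75 × (3×81 + 3×129.6) = 473.9 kN.
Tension yield (gross): A_g = 273×6 = 1638 mm². φR_n = 0.90 × 300 × 1638 = 442.3 kN.
Governing: min(1051.8, 473.9, 442.3) = 442.3 kN → gross-section yield.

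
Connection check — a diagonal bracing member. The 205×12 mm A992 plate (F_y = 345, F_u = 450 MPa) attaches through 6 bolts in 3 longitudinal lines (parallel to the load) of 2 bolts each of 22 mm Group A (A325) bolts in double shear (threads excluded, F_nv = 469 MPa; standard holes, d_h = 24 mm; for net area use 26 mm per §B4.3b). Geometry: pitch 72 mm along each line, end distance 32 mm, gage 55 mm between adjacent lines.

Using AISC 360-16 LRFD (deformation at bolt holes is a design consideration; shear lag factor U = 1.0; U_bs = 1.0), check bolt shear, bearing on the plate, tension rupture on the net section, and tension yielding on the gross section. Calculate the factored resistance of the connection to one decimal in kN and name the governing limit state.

514.4 kN (net-section rupture governs)

Bolt shear: A_b = π(22)²/4 = 380.13 mm². φR_n = 0.75 × 469 × 380.13 × 6 × 2 = 1604.5 kN.
Bearing (12 mm plate, F_u = 450 MPa): end bolts L_c = 32 − 24/2 = 20, R_n = min(1.2×20×12×450, 2.4×22×12×450) = 129.6 kN/bolt; interior L_c = 72 − 24 = 48, R_n = 285.12 kN/bolt. φR_n = 0.75 × (3×129.6 + 3×285.12) = 933.1 kN.
Tension rupture (net): A_n = (205 − 3×26)×12 = 1524 mm² (U = 1.0, A_e = A_n). φR_n = 0.75 × 450 × 1524 = 514.4 kN.
Tension yield (gross): A_g = 205×12 = 2460 mm². φR_n = 0.90 × 345 × 2460 = 763.8 kN.
Governing: min(1604.5, 933.1, 514.4, 763.8) = 514.4 kN → net-section rupture.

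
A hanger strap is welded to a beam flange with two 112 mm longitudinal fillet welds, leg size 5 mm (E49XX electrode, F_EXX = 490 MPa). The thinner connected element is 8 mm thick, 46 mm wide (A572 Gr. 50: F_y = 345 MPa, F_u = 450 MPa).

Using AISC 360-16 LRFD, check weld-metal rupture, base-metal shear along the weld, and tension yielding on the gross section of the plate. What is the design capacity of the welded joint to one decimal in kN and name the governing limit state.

114.3 kN (gross-section yield governs)

Weld metal: throat = 0.707×5 = 3.535 mm, L = 2×112 = 224 mm. φR_n = 0.75 × 0.6 × 490 × 3.535 × 224 = 174.6 kN.
Base metal shear (8 mm plate): yield φR_n = 1.0×0.6×345×8×224 = 370.9 kN; rupture φR_n = 0.75×0.6×450×8×224 = 362.9 kN; take 362.9 kN (rupture).
Tension yield (gross): A_g = 46×8 = 368 mm². φR_n = 0.90 × 345 × 368 = 114.3 kN.
Governing: min(174.6, 362.9, 114.3) = 114.3 kN → gross-section yield.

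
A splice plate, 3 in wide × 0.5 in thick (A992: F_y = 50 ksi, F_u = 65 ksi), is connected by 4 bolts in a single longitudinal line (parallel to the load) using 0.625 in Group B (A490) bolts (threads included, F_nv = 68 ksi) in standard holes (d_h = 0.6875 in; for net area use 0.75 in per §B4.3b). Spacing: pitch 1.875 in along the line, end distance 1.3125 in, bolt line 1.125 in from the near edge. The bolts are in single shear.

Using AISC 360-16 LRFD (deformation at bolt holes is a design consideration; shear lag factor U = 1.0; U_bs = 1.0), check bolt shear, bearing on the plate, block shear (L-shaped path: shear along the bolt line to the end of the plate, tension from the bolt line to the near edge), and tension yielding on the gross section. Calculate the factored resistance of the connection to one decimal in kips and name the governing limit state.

Bolt shear: A_b = π(0.625)²/4 = 0.3068 in². φR_n = 0.75 × 68 × 0.3068 × 4 × 1 = 62.6 kips.
Bearing (0.5 in plate, F_u = 65 ksi): end bolts L_c = 1.3125 − 0.6875/2 = 0.96875, R_n = min(1.2×0.96875×0.5×65, 2.4×0.625×0.5×65) = 37.781 kips/bolt; interior L_c = 1.875 − 0.6875 = 1.1875, R_n = 46.313 kips/bolt. φR_n = 0.75 × (1×37.781 + 3×46.313) = 132.5 kips.
Block shear: shear path 1×[1.3125+3×1.875] = 1×6.9375 in, A_gv = 3.4688, A_nv = 1×(6.9375 − 3.5×0.75)×0.5 = 2.1563 in²; tension to near edge: (1.125 − 0.5×0.75)×0.5 = 0.375 in². R_n = min(0.6×65×2.1563, 0.6×50×3.4688) + 1.0×65×0.375 = min(84.096, 104.06) + 24.375 = 108.47 kips. φR_n = 0.75 × 108.47 = 81.4 kips.
Tension yield (gross): A_g = 3×0.5 = 1.5 in². φR_n = 0.90 × 50 × 1.5 = 67.5 kips.
Governing: min(62.6, 132.5, 81.4, 67.5) = 62.6 kips → bolt shear.

62.6 kips (bolt shear governs)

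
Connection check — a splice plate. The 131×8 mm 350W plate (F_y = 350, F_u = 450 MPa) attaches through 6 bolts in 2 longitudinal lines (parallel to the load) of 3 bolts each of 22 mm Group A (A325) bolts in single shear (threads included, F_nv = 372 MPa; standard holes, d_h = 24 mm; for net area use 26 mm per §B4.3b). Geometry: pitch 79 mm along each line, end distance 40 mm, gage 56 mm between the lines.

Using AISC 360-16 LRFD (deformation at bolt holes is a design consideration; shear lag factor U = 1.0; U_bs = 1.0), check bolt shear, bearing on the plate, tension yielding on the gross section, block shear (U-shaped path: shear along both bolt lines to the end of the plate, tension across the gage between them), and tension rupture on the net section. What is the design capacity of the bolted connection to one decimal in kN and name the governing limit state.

213.3 kN (net-section rupture governs)

Bolt shear: A_b = π(22)²/4 = 380.13 mm². φR_n = 0.75 × 372 × 380.13 × 6 × 1 = 636.3 kN.
Bearing (8 mm plate, F_u = 450 MPa): end bolts L_c = 40 − 24/2 = 28, R_n = min(1.2×28×8×450, 2.4×22×8×450) = 120.96 kN/bolt; interior L_c = 79 − 24 = 55, R_n = 190.08 kN/bolt. φR_n = 0.75 × (2×120.96 + 4×190.08) = 751.7 kN.
Tension yield (gross): A_g = 131×8 = 1048 mm². φR_n = 0.90 × 350 × 1048 = 330.1 kN.
Block shear: shear path 2×[40+2×79] = 2×198 mm, A_gv = 3168, A_nv = 2×(198 − 2.5×26)×8 = 2128 mm²; tension across gage: (56 − 1×26)×8 = 240 mm². R_n = min(0.6×450×2128, 0.6×350×3168) + 1.0×450×240 = min(574.56, 665.28) + 108 = 682.56 kN. φR_n = 0.75 × 682.56 = 511.9 kN.
Tension rupture (net): A_n = (131 − 2×26)×8 = 632 mm² (U = 1.0, A_e = A_n). φR_n = 0.75 × 450 × 632 = 213.3 kN.
Governing: min(636.3, 751.7, 330.1, 511.9, 213.3) = 213.3 kN → net-section rupture.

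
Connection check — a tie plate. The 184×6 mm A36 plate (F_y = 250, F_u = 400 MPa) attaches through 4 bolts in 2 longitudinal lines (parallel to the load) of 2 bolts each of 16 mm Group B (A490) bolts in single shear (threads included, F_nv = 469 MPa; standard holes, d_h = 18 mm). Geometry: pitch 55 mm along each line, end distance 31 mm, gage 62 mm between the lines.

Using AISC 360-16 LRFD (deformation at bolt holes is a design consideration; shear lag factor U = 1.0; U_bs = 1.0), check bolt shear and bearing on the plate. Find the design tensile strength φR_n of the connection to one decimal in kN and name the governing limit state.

Bolt shear: A_b = π(16)²/4 = 201.06 mm². φR_n = 0.75 × 469 × 201.06 × 4 × 1 = 282.9 kN.
Bearing (6 mm plate, F_u = 400 MPa): end bolts L_c = 31 − 18/2 = 22, R_n = min(1.2×22×6×400, 2.4×16×6×400) = 63.36 kN/bolt; interior L_c = 55 − 18 = 37, R_n = 92.16 kN/bolt. φR_n = 0.75 × (2×63.36 + 2×92.16) = 233.3 kN.
Governing: min(282.9, 233.3) = 233.3 kN → bearing.

233.3 kN (bearing governs)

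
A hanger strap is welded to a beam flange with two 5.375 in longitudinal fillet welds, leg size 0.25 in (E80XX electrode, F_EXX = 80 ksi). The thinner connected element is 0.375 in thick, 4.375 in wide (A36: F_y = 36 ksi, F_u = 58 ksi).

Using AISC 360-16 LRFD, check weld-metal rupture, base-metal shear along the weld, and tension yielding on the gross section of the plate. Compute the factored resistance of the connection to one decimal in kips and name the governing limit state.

53.2 kips (gross-section yield governs)

Weld metal: throat = 0.707×0.25 = 0.17675 in, L = 2×5.375 = 10.75 in. φR_n = 0.75 × 0.6 × 80 × 0.17675 × 10.75 = 68.4 kips.
Base metal shear (0.375 in plate): yield φR_n = 1.0×0.6×36×0.375×10.75 = 87.1 kips; rupture φR_n = 0.75×0.6×58×0.375×10.75 = 105.2 kips; take 87.1 kips (yield).
Tension yield (gross): A_g = 4.375×0.375 = 1.6406 in². φR_n = 0.90 × 36 × 1.6406 = 53.2 kips.
Governing: min(68.4, 87.1, 53.2) = 53.2 kips → gross-section yield.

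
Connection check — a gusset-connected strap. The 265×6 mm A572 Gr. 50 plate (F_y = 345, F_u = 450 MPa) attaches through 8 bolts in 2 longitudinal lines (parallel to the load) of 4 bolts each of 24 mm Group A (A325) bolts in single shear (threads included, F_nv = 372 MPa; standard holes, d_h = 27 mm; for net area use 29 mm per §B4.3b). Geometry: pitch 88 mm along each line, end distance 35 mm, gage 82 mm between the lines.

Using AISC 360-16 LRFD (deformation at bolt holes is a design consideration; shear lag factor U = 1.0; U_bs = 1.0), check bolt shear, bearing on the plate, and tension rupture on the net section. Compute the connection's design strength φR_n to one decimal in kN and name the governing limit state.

419.2 kN (net-section rupture governs)

Bolt shear: A_b = π(24)²/4 = 452.39 mm². φR_n = 0.75 × 372 × 452.39 × 8 × 1 = 1009.7 kN.
Bearing (6 mm plate, F_u = 450 MPa): end bolts L_c = 35 − 27/2 = 21.5, R_n = min(1.2×21.5×6×450, 2.4×24×6×450) = 69.66 kN/bolt; interior L_c = 88 − 27 = 61, R_n = 155.52 kN/bolt. φR_n = 0.75 × (2×69.66 + 6×155.52) = 804.3 kN.
Tension rupture (net): A_n = (265 − 2×29)×6 = 1242 mm² (U = 1.0, A_e = A_n). φR_n = 0.75 × 450 × 1242 = 419.2 kN.
Governing: min(1009.7, 804.3, 419.2) = 419.2 kN → net-section rupture.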